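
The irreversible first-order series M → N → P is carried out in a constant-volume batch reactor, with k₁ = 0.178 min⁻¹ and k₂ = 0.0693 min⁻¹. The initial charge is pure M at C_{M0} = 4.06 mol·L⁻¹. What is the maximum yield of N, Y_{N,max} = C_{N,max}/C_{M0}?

Evaluating C_N at t_opt = ln(k₂/k₁)/(k₂−k₁) gives C_{N,max}/C_{M0} = (k₁/k₂)^[k₂/(k₂−k₁)].
= (0.178/0.0693)^(0.0693/(0.0693−0.178)) = (2.569)^(-0.6375) = 0.5480.

0.548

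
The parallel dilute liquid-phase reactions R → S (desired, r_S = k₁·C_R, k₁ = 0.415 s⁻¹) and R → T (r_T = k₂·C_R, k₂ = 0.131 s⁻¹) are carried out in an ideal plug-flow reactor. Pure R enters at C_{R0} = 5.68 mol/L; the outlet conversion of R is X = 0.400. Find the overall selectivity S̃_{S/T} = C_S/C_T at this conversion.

C_R = C_{R0}(1−X) = 3.408 mol/L.
Both paths are first order in R, so the instantaneous fraction to S is constant: dC_S/d(−C_R) = k₁/(k₁+k₂) = 0.7601.
C_S = 0.7601·(C_{R0}−C_R) = 0.7601×2.272 = 1.73 mol/L.
C_T = (C_{R0}−C_R)−C_S = 0.5451 mol/L; S̃_{S/T} = 1.727/0.5451 = 3.17.

3.17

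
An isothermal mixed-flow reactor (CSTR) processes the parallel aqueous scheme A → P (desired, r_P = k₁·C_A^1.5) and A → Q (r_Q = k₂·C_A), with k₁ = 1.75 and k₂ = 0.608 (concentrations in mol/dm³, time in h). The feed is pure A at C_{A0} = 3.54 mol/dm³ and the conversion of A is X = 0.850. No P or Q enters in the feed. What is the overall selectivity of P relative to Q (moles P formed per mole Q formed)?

2.10

Exit C_A = C_{A0}(1−X) = 3.54×0.150 = 0.5310 mol/dm³.
In a CSTR the entire volume is at exit conditions, so r_P = 1.75×0.5310^1.5 = 0.6771 and r_Q = 0.608×0.5310 = 0.3228.
Overall selectivity = C_P/C_Q = r_Pτ/(r_Qτ) = r_P/r_Q = 2.10.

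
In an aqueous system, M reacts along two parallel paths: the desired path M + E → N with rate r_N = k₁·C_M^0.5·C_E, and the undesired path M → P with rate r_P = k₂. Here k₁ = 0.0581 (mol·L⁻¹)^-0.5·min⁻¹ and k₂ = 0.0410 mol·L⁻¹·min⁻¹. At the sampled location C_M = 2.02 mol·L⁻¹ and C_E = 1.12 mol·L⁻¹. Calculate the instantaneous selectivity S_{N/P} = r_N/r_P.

2.26

S_{N/P} = r_N/r_P = (k₁·C_M^0.5·C_E)/(k₂) = (k₁/k₂)·C_M^0.5·C_E.
= (0.0581×2.020^0.5×1.120) / (0.0410) = 0.09248/0.04100 = 2.26.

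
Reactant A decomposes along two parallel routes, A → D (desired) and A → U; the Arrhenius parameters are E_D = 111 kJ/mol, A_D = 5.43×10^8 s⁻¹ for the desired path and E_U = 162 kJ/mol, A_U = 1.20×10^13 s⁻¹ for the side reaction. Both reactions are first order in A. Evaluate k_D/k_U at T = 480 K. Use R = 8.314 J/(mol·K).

16.1

Since both paths have the same order in A, the concentration cancels and S_{D/U} = k_D/k_U = (A_D/A_U)·exp[(E_U−E_D)/(RT)].
(E_U−E_D)/(RT) = (162−111)×10³/(8.314×480) = 51000/3991 = 12.78.
k_D/k_U = (5.43×10^8/1.20×10^13)·exp(12.78) = 4.525×10^-5 × 3.549×10^5 = 16.1.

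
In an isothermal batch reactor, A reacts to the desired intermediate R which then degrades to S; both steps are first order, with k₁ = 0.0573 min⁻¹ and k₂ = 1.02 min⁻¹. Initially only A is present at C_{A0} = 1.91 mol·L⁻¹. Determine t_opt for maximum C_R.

For first-order series the maximum of C_R occurs at t_opt = ln(k₂/k₁)/(k₂−k₁).
= ln(1.02/0.0573)/(1.02−0.0573) = ln(17.80)/0.9627 = 2.879/0.9627 = 2.99 min.

2.99 min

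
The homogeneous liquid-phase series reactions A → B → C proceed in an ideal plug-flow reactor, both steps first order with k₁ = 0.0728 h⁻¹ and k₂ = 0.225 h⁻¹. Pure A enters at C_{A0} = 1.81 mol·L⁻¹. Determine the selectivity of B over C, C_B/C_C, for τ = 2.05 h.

Solving the coupled first-order balances gives C_B(τ) = [k₁/(k₂−k₁)]·C_{A0}·(e^(−k₁τ) − e^(−k₂τ)).
e^(−k₁τ) = e^(−0.0728×2.05) = e^(−0.1492) = 0.8614; e^(−k₂τ) = e^(−0.4612) = 0.6305.
C_B = 0.0728×1.81/(0.225−0.0728) × (0.8614−0.6305) = 0.8658×0.2309 = 0.1999 mol·L⁻¹.
C_A = C_{A0}e^(−k₁τ) = 1.559 mol·L⁻¹, so C_C = C_{A0}−C_A−C_B = 0.05106 mol·L⁻¹; C_B/C_C = 3.91.

3.91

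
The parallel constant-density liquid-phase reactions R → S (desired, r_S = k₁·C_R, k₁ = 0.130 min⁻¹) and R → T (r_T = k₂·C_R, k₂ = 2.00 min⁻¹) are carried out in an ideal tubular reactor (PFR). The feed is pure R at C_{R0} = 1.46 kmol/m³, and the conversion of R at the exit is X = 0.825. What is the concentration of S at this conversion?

0.0735 kmol/m³

C_R = C_{R0}(1−X) = 0.2555 kmol/m³.
Both paths are first order in R, so the instantaneous fraction to S is constant: dC_S/d(−C_R) = k₁/(k₁+k₂) = 0.06103.
C_S = 0.06103·(C_{R0}−C_R) = 0.06103×1.204 = 0.0735 kmol/m³.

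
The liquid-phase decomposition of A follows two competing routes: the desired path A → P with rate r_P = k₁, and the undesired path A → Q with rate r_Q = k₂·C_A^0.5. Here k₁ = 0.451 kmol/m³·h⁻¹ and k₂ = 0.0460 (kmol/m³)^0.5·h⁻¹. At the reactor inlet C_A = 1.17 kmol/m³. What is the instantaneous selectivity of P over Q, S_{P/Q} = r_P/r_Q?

S_{P/Q} = r_P/r_Q = (k₁)/(k₂·C_A^0.5) = (k₁/k₂)·C_A^-0.5.
= (0.451) / (0.0460×1.170^0.5) = 0.4510/0.04976 = 9.06.
The undesired path is higher order in A, so low C_A (CSTR or dilute feed) favours P.

9.06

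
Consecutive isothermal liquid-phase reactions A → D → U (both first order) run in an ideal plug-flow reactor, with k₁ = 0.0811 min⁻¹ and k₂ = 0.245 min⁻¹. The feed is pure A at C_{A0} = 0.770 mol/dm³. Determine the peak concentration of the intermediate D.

0.147 mol/dm³

For a first-order series the maximum intermediate yield is C_{D,max}/C_{A0} = (k₁/k₂)^[k₂/(k₂−k₁)].
= (0.0811/0.245)^(0.245/(0.245−0.0811)) = (0.3310)^(1.495) = 0.1915.
C_{D,max} = 0.1915×0.770 = 0.147 mol/dm³.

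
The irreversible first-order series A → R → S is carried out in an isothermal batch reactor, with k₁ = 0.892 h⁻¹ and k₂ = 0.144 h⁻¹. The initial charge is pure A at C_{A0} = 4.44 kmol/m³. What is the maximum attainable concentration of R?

For a first-order series the maximum intermediate yield is C_{R,max}/C_{A0} = (k₁/k₂)^[k₂/(k₂−k₁)].
= (0.892/0.144)^(0.144/(0.144−0.892)) = (6.194)^(-0.1925) = 0.7039.
C_{R,max} = 0.7039×4.44 = 3.13 kmol/m³.

3.13 kmol/m³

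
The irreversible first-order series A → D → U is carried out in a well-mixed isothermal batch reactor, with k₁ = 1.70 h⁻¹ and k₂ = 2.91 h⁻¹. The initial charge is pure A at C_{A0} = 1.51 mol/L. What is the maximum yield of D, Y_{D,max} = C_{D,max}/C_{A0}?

At the optimum, C_{D,max}/C_{A0} = (k₁/k₂)^[k₂/(k₂−k₁)].
= (1.70/2.91)^(2.91/(2.91−1.70)) = (0.5842)^(2.405) = 0.2745.

0.275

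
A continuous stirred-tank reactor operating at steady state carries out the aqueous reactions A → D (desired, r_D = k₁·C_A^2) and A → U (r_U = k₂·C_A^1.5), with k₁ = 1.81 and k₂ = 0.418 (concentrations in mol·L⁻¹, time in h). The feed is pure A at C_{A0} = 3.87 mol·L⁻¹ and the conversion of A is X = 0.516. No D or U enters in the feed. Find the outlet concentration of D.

Exit C_A = C_{A0}(1−X) = 3.87×0.484 = 1.873 mol·L⁻¹.
In a CSTR the entire volume is at exit conditions, so r_D = 1.81×1.873^2 = 6.350 and r_U = 0.418×1.873^1.5 = 1.072.
Fraction of consumed A going to D: r_D/(r_D+r_U) = 0.8556.
C_D = 0.8556·C_{A0}·X = 0.8556×3.87×0.516 = 1.71 mol·L⁻¹.

1.71 mol·L⁻¹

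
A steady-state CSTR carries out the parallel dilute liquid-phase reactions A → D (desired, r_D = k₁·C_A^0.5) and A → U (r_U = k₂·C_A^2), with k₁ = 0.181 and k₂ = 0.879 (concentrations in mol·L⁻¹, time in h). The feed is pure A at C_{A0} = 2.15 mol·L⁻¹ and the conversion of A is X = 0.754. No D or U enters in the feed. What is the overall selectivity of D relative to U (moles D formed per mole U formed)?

Exit C_A = C_{A0}(1−X) = 2.15×0.246 = 0.5289 mol·L⁻¹.
In a CSTR the entire volume is at exit conditions, so r_D = 0.181×0.5289^0.5 = 0.1316 and r_U = 0.879×0.5289^2 = 0.2459.
Overall selectivity = C_D/C_U = r_Dτ/(r_Uτ) = r_D/r_U = 0.535.

0.535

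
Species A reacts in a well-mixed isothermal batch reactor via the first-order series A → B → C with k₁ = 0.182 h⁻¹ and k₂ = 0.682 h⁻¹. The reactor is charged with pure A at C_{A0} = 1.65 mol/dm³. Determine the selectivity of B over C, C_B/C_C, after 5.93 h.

Solving the coupled first-order balances gives C_B(t) = [k₁/(k₂−k₁)]·C_{A0}·(e^(−k₁t) − e^(−k₂t)).
e^(−k₁t) = e^(−0.182×5.93) = e^(−1.079) = 0.3398; e^(−k₂t) = e^(−4.044) = 0.01752.
C_B = 0.182×1.65/(0.682−0.182) × (0.3398−0.01752) = 0.6006×0.3223 = 0.1936 mol/dm³.
C_A = C_{A0}e^(−k₁t) = 0.5607 mol/dm³, so C_C = C_{A0}−C_A−C_B = 0.8957 mol/dm³; C_B/C_C = 0.216.

0.216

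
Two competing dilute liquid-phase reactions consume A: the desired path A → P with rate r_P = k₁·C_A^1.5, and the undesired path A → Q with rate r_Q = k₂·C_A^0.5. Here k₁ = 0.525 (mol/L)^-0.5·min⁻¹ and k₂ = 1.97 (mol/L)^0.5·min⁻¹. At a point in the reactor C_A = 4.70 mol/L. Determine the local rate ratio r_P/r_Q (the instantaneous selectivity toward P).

1.25

S_{P/Q} = r_P/r_Q = (k₁·C_A^1.5)/(k₂·C_A^0.5) = (k₁/k₂)·C_A.
= (0.525×4.700^1.5) / (1.97×4.700^0.5) = 5.349/4.271 = 1.25.
Since the desired path is higher order in A, keeping C_A high (PFR or concentrated feed) favours P.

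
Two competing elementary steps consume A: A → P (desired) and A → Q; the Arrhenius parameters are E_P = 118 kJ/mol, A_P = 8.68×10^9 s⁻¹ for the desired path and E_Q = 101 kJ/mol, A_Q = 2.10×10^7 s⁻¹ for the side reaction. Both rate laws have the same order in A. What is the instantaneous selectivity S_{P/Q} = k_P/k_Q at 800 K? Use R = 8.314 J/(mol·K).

Since both paths have the same order in A, the concentration cancels and S_{P/Q} = k_P/k_Q = (A_P/A_Q)·exp[(E_Q−E_P)/(RT)].
(E_Q−E_P)/(RT) = (101−118)×10³/(8.314×800) = -17000/6651 = -2.556.
k_P/k_Q = (8.68×10^9/2.10×10^7)·exp(-2.556) = 413.3 × 0.07762 = 32.1.
Since E_P > E_Q, raising the temperature improves selectivity toward P.

32.1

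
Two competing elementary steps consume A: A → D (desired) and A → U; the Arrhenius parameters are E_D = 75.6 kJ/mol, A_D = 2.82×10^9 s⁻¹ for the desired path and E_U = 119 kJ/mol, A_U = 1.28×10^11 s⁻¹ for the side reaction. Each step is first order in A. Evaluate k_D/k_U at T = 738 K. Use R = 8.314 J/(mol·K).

k_D/k_U = (A_D/A_U)·exp[−(E_D−E_U)/(RT)] = (A_D/A_U)·exp[(E_U−E_D)/(RT)].
(E_U−E_D)/(RT) = (119−75.6)×10³/(8.314×738) = 43400/6136 = 7.073.
k_D/k_U = (2.82×10^9/1.28×10^11)·exp(7.073) = 0.02203 × 1180 = 26.0.

26.0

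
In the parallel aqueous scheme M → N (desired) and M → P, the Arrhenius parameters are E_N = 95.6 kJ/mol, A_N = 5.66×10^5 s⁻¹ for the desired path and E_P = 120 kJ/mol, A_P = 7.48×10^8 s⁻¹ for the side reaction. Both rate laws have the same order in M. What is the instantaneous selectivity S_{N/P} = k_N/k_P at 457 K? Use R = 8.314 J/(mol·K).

Since both paths have the same order in M, the concentration cancels and S_{N/P} = k_N/k_P = (A_N/A_P)·exp[(E_P−E_N)/(RT)].
(E_P−E_N)/(RT) = (120−95.6)×10³/(8.314×457) = 24400/3799 = 6.422.
k_N/k_P = (5.66×10^5/7.48×10^8)·exp(6.422) = 7.567×10^-4 × 615.2 = 0.465.
Since E_N < E_P, lowering the temperature improves selectivity toward N.

0.465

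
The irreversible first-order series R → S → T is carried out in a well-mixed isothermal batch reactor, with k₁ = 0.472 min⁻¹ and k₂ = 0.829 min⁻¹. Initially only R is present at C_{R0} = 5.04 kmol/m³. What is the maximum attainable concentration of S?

Evaluating C_S at t_opt = ln(k₂/k₁)/(k₂−k₁) gives C_{S,max}/C_{R0} = (k₁/k₂)^[k₂/(k₂−k₁)].
= (0.472/0.829)^(0.829/(0.829−0.472)) = (0.5694)^(2.322) = 0.2704.
C_{S,max} = 0.2704×5.04 = 1.36 kmol/m³.

1.36 kmol/m³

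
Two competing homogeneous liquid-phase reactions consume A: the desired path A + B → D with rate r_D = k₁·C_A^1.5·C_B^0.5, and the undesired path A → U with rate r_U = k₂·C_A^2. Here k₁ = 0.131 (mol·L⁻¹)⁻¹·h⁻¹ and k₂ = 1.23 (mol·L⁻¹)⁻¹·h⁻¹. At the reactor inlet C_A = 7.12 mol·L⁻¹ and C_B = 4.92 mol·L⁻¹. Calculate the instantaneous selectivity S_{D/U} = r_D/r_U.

0.0885

S_{D/U} = r_D/r_U = (k₁·C_A^1.5·C_B^0.5)/(k₂·C_A^2) = (k₁/k₂)·C_A^-0.5·C_B^0.5.
= (0.131×7.120^1.5×4.920^0.5) / (1.23×7.120^2) = 5.520/62.35 = 0.0885.
The undesired path is higher order in A, so low C_A (CSTR or dilute feed) favours D.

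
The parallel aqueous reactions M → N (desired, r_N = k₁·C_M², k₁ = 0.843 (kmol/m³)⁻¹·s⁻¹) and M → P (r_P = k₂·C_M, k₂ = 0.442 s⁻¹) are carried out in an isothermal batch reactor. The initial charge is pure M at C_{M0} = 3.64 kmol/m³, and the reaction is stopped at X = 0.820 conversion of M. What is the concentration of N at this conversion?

C_M = C_{M0}(1−X) = 0.6552 kmol/m³.
Along a PFR/batch, dC_P/dC_M = −r_P/(r_N+r_P) = −k₂/(k₂+k₁·C_M).
Integrating from C_{M0} to C_M: C_P = (0.442/0.843)·ln[(0.442+0.843·3.64)/(0.442+0.843·0.655)] = 0.5243·ln(3.511/0.9943) = 0.6614 kmol/m³.
Then C_N = (C_{M0}−C_M) − C_P = 2.985 − 0.6614 = 2.323 kmol/m³.

2.32 kmol/m³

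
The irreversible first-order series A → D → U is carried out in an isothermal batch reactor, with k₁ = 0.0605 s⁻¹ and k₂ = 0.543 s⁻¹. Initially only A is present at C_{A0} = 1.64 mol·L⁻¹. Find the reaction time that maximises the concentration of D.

For first-order series the maximum of C_D occurs at t_opt = ln(k₂/k₁)/(k₂−k₁).
= ln(0.543/0.0605)/(0.543−0.0605) = ln(8.975)/0.4825 = 2.194/0.4825 = 4.55 s.

4.55 s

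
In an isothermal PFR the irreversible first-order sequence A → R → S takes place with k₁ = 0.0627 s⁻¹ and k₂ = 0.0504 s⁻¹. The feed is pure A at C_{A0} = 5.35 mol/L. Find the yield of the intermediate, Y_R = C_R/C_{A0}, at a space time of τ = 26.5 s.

0.373

Solving the coupled first-order balances gives C_R(τ) = [k₁/(k₂−k₁)]·C_{A0}·(e^(−k₁τ) − e^(−k₂τ)).
e^(−k₁τ) = e^(−0.0627×26.5) = e^(−1.662) = 0.1898; e^(−k₂τ) = e^(−1.336) = 0.2630.
C_R = 0.0627×5.35/(0.0504−0.0627) × (0.1898−0.2630) = (-27.27)×(-0.07316) = 1.995 mol/L.
Y_R = C_R/C_{A0} = 1.995/5.35 = 0.373.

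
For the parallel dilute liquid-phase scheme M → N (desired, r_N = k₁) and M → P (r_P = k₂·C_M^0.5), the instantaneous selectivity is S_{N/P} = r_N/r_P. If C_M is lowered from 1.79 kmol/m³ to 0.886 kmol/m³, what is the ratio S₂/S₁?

S_{N/P} = (k₁/k₂)·C_M^-0.5, so S₂/S₁ = (C_{M,2}/C_{M,1})^-0.5.
= (0.886/1.79)^(-0.5) = (0.4950)^(-0.5) = 1.42.

1.42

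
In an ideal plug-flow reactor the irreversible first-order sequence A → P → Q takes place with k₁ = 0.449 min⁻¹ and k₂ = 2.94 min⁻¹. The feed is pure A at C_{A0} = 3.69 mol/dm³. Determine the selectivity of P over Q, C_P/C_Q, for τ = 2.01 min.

Solving the coupled first-order balances gives C_P(τ) = [k₁/(k₂−k₁)]·C_{A0}·(e^(−k₁τ) − e^(−k₂τ)).
e^(−k₁τ) = e^(−0.449×2.01) = e^(−0.9025) = 0.4056; e^(−k₂τ) = e^(−5.909) = 0.002714.
C_P = 0.449×3.69/(2.94−0.449) × (0.4056−0.002714) = 0.6651×0.4028 = 0.2679 mol/dm³.
C_A = C_{A0}e^(−k₁τ) = 1.497 mol/dm³, so C_Q = C_{A0}−C_A−C_P = 1.926 mol/dm³; C_P/C_Q = 0.139.

0.139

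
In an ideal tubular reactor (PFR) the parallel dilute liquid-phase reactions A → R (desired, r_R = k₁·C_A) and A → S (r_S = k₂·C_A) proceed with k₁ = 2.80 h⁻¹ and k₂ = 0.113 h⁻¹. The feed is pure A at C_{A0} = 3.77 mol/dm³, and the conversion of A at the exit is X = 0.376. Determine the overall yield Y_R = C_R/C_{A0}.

C_A = C_{A0}(1−X) = 2.352 mol/dm³.
Both paths are first order in A, so the instantaneous fraction to R is constant: dC_R/d(−C_A) = k₁/(k₁+k₂) = 0.9612.
C_R = 0.9612·(C_{A0}−C_A) = 0.9612×1.418 = 1.36 mol/dm³.
Y_R = C_R/C_{A0} = 1.363/3.77 = 0.361.

0.361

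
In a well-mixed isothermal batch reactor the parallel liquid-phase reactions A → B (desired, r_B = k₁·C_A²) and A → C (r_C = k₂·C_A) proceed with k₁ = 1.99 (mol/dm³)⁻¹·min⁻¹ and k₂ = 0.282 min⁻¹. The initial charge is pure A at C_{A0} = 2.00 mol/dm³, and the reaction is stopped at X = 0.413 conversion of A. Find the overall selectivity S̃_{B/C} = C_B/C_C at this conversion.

C_A = C_{A0}(1−X) = 1.174 mol/dm³.
Along a PFR/batch, dC_C/dC_A = −r_C/(r_B+r_C) = −k₂/(k₂+k₁·C_A).
Integrating from C_{A0} to C_A: C_C = (0.282/1.99)·ln[(0.282+1.99·2.00)/(0.282+1.99·1.17)] = 0.1417·ln(4.262/2.618) = 0.06904 mol/dm³.
Then C_B = (C_{A0}−C_A) − C_C = 0.8260 − 0.06904 = 0.7570 mol/dm³.
S̃_{B/C} = C_B/C_C = 0.7570/0.06904 = 11.0.

11.0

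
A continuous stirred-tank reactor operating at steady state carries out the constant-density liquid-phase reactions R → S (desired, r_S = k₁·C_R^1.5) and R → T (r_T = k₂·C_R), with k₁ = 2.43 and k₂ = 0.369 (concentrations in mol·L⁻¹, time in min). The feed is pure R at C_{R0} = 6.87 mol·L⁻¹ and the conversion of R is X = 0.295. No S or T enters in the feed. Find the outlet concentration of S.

1.90 mol·L⁻¹

Exit C_R = C_{R0}(1−X) = 6.87×0.705 = 4.843 mol·L⁻¹.
Rates in a CSTR are evaluated at the outlet concentration: r_S = 2.43×4.843^1.5 = 25.90, r_T = 0.369×4.843 = 1.787.
Fraction of consumed R going to S: r_S/(r_S+r_T) = 0.9355.
C_S = 0.9355·C_{R0}·X = 0.9355×6.87×0.295 = 1.90 mol·L⁻¹.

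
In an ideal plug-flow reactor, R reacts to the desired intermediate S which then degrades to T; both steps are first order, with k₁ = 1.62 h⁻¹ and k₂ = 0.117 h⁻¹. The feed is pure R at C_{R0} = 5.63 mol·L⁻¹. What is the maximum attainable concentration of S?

4.59 mol·L⁻¹

For a first-order series the maximum intermediate yield is C_{S,max}/C_{R0} = (k₁/k₂)^[k₂/(k₂−k₁)].
= (1.62/0.117)^(0.117/(0.117−1.62)) = (13.85)^(-0.07784) = 0.8150.
C_{S,max} = 0.8150×5.63 = 4.59 mol·L⁻¹.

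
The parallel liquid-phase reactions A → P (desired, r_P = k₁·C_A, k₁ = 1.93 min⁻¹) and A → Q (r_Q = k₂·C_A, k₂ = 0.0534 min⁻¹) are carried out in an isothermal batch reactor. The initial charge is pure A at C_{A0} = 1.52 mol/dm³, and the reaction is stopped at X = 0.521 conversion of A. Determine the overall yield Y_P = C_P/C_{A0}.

0.507

C_A = C_{A0}(1−X) = 0.7281 mol/dm³.
Both paths are first order in A, so the instantaneous fraction to P is constant: dC_P/d(−C_A) = k₁/(k₁+k₂) = 0.9731.
C_P = 0.9731·(C_{A0}−C_A) = 0.9731×0.7919 = 0.771 mol/dm³.
Y_P = C_P/C_{A0} = 0.7706/1.52 = 0.507.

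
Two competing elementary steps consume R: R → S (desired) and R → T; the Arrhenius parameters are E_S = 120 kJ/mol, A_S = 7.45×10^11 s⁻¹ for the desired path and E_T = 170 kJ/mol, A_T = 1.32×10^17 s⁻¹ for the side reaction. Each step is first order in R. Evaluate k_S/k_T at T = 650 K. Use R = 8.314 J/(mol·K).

With equal orders, S_{S/T} = k_S/k_T = (A_S/A_T)·exp[(E_T−E_S)/(RT)].
(E_T−E_S)/(RT) = (170−120)×10³/(8.314×650) = 50000/5404 = 9.252.
k_S/k_T = (7.45×10^11/1.32×10^17)·exp(9.252) = 5.644×10^-6 × 10428 = 0.0589.

0.0589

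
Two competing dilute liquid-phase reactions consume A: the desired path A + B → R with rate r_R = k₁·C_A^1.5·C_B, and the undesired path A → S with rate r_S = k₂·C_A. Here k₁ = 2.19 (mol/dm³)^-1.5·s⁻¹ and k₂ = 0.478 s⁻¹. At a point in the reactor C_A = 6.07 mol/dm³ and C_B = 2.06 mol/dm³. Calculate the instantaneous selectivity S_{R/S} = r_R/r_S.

S_{R/S} = r_R/r_S = (k₁·C_A^1.5·C_B)/(k₂·C_A) = (k₁/k₂)·C_A^0.5·C_B.
= (2.19×6.070^1.5×2.060) / (0.478×6.070) = 67.47/2.901 = 23.3.
Since the desired path is higher order in A, keeping C_A high (PFR or concentrated feed) favours R.

23.3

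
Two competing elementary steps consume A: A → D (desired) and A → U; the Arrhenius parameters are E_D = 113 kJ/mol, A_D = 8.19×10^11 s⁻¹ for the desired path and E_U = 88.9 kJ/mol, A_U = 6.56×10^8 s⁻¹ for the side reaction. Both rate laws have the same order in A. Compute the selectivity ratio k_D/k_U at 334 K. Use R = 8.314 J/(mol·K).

Since both paths have the same order in A, the concentration cancels and S_{D/U} = k_D/k_U = (A_D/A_U)·exp[(E_U−E_D)/(RT)].
(E_U−E_D)/(RT) = (88.9−113)×10³/(8.314×334) = -24100/2777 = -8.679.
k_D/k_U = (8.19×10^11/6.56×10^8)·exp(-8.679) = 1248 × 1.702×10^-4 = 0.212.
Since E_D > E_U, raising the temperature improves selectivity toward D.

0.212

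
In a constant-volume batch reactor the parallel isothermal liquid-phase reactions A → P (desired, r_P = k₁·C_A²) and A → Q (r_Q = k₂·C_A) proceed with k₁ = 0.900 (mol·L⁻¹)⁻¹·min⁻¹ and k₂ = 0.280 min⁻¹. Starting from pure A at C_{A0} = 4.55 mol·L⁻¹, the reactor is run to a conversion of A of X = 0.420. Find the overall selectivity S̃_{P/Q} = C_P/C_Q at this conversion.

C_A = C_{A0}(1−X) = 2.639 mol·L⁻¹.
Along a PFR/batch, dC_Q/dC_A = −r_Q/(r_P+r_Q) = −k₂/(k₂+k₁·C_A).
Integrating from C_{A0} to C_A: C_Q = (0.280/0.900)·ln[(0.280+0.900·4.55)/(0.280+0.900·2.64)] = 0.3111·ln(4.375/2.655) = 0.1554 mol·L⁻¹.
Then C_P = (C_{A0}−C_A) − C_Q = 1.911 − 0.1554 = 1.756 mol·L⁻¹.
S̃_{P/Q} = C_P/C_Q = 1.756/0.1554 = 11.3.

11.3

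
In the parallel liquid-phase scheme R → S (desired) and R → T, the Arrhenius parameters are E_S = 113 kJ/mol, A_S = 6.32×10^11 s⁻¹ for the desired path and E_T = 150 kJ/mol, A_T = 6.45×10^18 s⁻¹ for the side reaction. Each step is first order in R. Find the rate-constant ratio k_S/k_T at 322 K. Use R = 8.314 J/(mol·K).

0.0985

With equal orders, S_{S/T} = k_S/k_T = (A_S/A_T)·exp[(E_T−E_S)/(RT)].
(E_T−E_S)/(RT) = (150−113)×10³/(8.314×322) = 37000/2677 = 13.82.
k_S/k_T = (6.32×10^11/6.45×10^18)·exp(13.82) = 9.798×10^-8 × 1.005×10^6 = 0.0985.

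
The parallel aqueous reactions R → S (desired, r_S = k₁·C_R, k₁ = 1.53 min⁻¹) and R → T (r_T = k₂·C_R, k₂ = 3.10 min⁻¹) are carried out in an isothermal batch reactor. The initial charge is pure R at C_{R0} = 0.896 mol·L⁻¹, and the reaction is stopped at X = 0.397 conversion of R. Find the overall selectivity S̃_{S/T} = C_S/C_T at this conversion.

C_R = C_{R0}(1−X) = 0.5403 mol·L⁻¹.
Both paths are first order in R, so the instantaneous fraction to S is constant: dC_S/d(−C_R) = k₁/(k₁+k₂) = 0.3305.
C_S = 0.3305·(C_{R0}−C_R) = 0.3305×0.3557 = 0.118 mol·L⁻¹.
C_T = (C_{R0}−C_R)−C_S = 0.2382 mol·L⁻¹; S̃_{S/T} = 0.1175/0.2382 = 0.494.

0.494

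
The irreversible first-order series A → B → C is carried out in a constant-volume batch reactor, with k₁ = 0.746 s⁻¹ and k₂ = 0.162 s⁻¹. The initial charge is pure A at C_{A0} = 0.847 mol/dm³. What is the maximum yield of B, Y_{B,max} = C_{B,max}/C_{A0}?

0.655

At the optimum, C_{B,max}/C_{A0} = (k₁/k₂)^[k₂/(k₂−k₁)].
= (0.746/0.162)^(0.162/(0.162−0.746)) = (4.605)^(-0.2774) = 0.6547.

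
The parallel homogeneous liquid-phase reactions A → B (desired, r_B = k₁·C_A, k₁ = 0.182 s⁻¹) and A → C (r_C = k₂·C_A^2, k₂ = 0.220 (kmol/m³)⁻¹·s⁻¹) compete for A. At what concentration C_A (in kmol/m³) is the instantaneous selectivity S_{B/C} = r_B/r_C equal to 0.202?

4.10 kmol/m³

S_{B/C} = (k₁/k₂)·C_A⁻¹ ⇒ C_A = (S·k₂/k₁)^(-1).
= (0.202×0.220/0.182)^(-1) = (0.2442)^(-1) = 4.10 kmol/m³.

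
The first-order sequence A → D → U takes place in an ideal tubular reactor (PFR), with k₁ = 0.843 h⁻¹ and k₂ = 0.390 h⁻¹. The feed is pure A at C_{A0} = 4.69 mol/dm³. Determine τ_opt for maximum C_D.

For first-order series the maximum of C_D occurs at τ_opt = ln(k₂/k₁)/(k₂−k₁).
= ln(0.390/0.843)/(0.390−0.843) = ln(0.4626)/-0.4530 = -0.7708/-0.4530 = 1.70 h.

1.70 h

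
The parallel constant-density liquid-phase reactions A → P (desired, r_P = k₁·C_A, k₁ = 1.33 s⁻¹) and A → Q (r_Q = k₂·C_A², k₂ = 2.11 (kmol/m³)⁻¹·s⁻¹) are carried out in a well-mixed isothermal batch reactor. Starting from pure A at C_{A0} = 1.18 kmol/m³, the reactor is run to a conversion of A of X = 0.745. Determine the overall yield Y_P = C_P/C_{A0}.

0.355

C_A = C_{A0}(1−X) = 0.3009 kmol/m³.
Along a PFR/batch, dC_P/dC_A = −r_P/(r_P+r_Q) = −k₁/(k₁+k₂·C_A).
Integrating from C_{A0} to C_A: C_P = (1.33/2.11)·ln[(1.33+2.11·1.18)/(1.33+2.11·0.301)] = 0.6303·ln(3.820/1.965) = 0.4190 kmol/m³.
Y_P = C_P/C_{A0} = 0.4190/1.18 = 0.355.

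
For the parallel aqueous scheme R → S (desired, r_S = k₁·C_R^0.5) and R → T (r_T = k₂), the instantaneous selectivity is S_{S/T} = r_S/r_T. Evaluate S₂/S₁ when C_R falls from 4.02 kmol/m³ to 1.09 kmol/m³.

S_{S/T} = (k₁/k₂)·C_R^0.5, so S₂/S₁ = (C_{R,2}/C_{R,1})^0.5.
= (1.09/4.02)^0.5 = (0.2711)^0.5 = 0.521.
Selectivity toward S falls as C_R falls — high-concentration operation is favoured.

0.521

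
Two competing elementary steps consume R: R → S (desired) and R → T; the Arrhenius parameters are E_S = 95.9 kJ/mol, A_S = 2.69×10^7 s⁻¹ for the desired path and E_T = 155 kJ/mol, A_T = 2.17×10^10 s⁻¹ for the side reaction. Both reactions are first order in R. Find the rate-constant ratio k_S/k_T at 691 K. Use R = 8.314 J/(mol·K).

Since both paths have the same order in R, the concentration cancels and S_{S/T} = k_S/k_T = (A_S/A_T)·exp[(E_T−E_S)/(RT)].
(E_T−E_S)/(RT) = (155−95.9)×10³/(8.314×691) = 59100/5745 = 10.29.
k_S/k_T = (2.69×10^7/2.17×10^10)·exp(10.29) = 0.001240 × 29356 = 36.4.

36.4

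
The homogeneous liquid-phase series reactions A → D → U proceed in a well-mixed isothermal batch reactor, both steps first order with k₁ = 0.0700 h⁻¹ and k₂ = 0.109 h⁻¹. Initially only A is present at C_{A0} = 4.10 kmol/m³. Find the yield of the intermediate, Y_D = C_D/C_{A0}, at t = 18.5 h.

0.253

For first-order series with pure A initially, C_D(t) = k₁C_{A0}/(k₂−k₁)·(e^(−k₁t) − e^(−k₂t)).
e^(−k₁t) = e^(−0.0700×18.5) = e^(−1.295) = 0.2739; e^(−k₂t) = e^(−2.017) = 0.1331.
C_D = 0.0700×4.10/(0.109−0.0700) × (0.2739−0.1331) = 7.359×0.1408 = 1.036 kmol/m³.
Y_D = C_D/C_{A0} = 1.036/4.10 = 0.253.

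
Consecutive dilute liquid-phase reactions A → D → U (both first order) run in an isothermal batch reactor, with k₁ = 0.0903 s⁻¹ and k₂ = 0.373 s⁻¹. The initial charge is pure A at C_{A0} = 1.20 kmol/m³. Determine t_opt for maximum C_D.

For first-order series the maximum of C_D occurs at t_opt = ln(k₂/k₁)/(k₂−k₁).
= ln(0.373/0.0903)/(0.373−0.0903) = ln(4.131)/0.2827 = 1.418/0.2827 = 5.02 s.

5.02 s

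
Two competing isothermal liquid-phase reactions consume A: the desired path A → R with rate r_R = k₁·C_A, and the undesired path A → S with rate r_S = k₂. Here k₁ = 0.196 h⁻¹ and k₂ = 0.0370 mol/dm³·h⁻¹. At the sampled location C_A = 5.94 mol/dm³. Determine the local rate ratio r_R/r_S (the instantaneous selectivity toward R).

S_{R/S} = r_R/r_S = (k₁·C_A)/(k₂) = (k₁/k₂)·C_A.
= (0.196×5.940) / (0.0370) = 1.164/0.03700 = 31.5.
Since the desired path is higher order in A, keeping C_A high (PFR or concentrated feed) favours R.

31.5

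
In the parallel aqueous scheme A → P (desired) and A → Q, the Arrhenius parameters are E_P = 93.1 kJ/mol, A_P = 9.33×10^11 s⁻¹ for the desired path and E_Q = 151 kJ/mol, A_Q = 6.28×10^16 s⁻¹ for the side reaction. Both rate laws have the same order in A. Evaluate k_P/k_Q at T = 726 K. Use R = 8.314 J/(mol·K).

Since both paths have the same order in A, the concentration cancels and S_{P/Q} = k_P/k_Q = (A_P/A_Q)·exp[(E_Q−E_P)/(RT)].
(E_Q−E_P)/(RT) = (151−93.1)×10³/(8.314×726) = 57900/6036 = 9.593.
k_P/k_Q = (9.33×10^11/6.28×10^16)·exp(9.593) = 1.486×10^-5 × 14654 = 0.218.

0.218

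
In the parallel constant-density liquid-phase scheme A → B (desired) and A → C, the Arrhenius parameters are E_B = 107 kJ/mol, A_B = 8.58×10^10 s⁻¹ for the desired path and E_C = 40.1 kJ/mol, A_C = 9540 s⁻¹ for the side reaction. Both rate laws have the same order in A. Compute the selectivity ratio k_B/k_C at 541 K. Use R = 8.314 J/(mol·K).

With equal orders, S_{B/C} = k_B/k_C = (A_B/A_C)·exp[(E_C−E_B)/(RT)].
(E_C−E_B)/(RT) = (40.1−107)×10³/(8.314×541) = -66900/4498 = -14.87.
k_B/k_C = (8.58×10^10/9540)·exp(-14.87) = 8.994×10^6 × 3.471×10^-7 = 3.12.

3.12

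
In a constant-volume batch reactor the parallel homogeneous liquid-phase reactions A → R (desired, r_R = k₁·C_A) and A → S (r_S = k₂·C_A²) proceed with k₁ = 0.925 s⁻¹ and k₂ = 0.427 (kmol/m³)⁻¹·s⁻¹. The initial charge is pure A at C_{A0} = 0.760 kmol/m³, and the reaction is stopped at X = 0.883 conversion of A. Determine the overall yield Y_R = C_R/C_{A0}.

C_A = C_{A0}(1−X) = 0.08892 kmol/m³.
Along a PFR/batch, dC_R/dC_A = −r_R/(r_R+r_S) = −k₁/(k₁+k₂·C_A).
Integrating from C_{A0} to C_A: C_R = (0.925/0.427)·ln[(0.925+0.427·0.760)/(0.925+0.427·0.0889)] = 2.166·ln(1.250/0.9630) = 0.5643 kmol/m³.
Y_R = C_R/C_{A0} = 0.5643/0.760 = 0.743.

0.743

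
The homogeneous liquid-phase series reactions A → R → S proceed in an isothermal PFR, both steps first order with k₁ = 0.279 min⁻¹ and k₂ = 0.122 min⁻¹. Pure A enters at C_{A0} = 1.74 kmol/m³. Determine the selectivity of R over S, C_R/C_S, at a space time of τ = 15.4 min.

0.335

For first-order series with pure A initially, C_R(τ) = k₁C_{A0}/(k₂−k₁)·(e^(−k₁τ) − e^(−k₂τ)).
e^(−k₁τ) = e^(−0.279×15.4) = e^(−4.297) = 0.01361; e^(−k₂τ) = e^(−1.879) = 0.1528.
C_R = 0.279×1.74/(0.122−0.279) × (0.01361−0.1528) = (-3.092)×(-0.1392) = 0.4303 kmol/m³.
C_A = C_{A0}e^(−k₁τ) = 0.02369 kmol/m³, so C_S = C_{A0}−C_A−C_R = 1.286 kmol/m³; C_R/C_S = 0.335.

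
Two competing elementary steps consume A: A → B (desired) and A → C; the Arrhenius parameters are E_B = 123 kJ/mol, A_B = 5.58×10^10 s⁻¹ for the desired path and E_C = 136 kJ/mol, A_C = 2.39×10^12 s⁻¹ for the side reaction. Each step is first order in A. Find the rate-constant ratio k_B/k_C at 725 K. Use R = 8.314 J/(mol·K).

Since both paths have the same order in A, the concentration cancels and S_{B/C} = k_B/k_C = (A_B/A_C)·exp[(E_C−E_B)/(RT)].
(E_C−E_B)/(RT) = (136−123)×10³/(8.314×725) = 13000/6028 = 2.157.
k_B/k_C = (5.58×10^10/2.39×10^12)·exp(2.157) = 0.02335 × 8.643 = 0.202.

0.202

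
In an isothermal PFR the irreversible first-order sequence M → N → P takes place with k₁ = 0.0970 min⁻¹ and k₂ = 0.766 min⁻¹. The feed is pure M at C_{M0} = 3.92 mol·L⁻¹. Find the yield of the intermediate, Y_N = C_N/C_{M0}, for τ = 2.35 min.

The intermediate concentration in a first-order A→B→C sequence is C_N = k₁C_{M0}(e^(−k₁τ) − e^(−k₂τ))/(k₂−k₁).
e^(−k₁τ) = e^(−0.0970×2.35) = e^(−0.2280) = 0.7962; e^(−k₂τ) = e^(−1.800) = 0.1653.
C_N = 0.0970×3.92/(0.766−0.0970) × (0.7962−0.1653) = 0.5684×0.6309 = 0.3586 mol·L⁻¹.
Y_N = C_N/C_{M0} = 0.3586/3.92 = 0.0915.

0.0915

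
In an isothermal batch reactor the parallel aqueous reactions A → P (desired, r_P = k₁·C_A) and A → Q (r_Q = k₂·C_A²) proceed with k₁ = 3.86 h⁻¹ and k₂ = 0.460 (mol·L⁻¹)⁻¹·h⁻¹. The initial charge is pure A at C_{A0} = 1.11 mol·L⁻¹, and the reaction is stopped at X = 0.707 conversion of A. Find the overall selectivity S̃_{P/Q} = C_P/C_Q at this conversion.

11.8

C_A = C_{A0}(1−X) = 0.3252 mol·L⁻¹.
Along a PFR/batch, dC_P/dC_A = −r_P/(r_P+r_Q) = −k₁/(k₁+k₂·C_A).
Integrating from C_{A0} to C_A: C_P = (3.86/0.460)·ln[(3.86+0.460·1.11)/(3.86+0.460·0.325)] = 8.391·ln(4.371/4.010) = 0.7234 mol·L⁻¹.
C_Q = (C_{A0}−C_A)−C_P = 0.06138 mol·L⁻¹; S̃_{P/Q} = 0.7234/0.06138 = 11.8.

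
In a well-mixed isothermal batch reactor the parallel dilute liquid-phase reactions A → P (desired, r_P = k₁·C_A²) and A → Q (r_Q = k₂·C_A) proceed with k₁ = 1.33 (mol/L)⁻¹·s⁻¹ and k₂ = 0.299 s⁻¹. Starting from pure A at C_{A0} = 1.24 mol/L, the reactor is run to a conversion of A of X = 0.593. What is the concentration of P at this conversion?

0.579 mol/L

C_A = C_{A0}(1−X) = 0.5047 mol/L.
Along a PFR/batch, dC_Q/dC_A = −r_Q/(r_P+r_Q) = −k₂/(k₂+k₁·C_A).
Integrating from C_{A0} to C_A: C_Q = (0.299/1.33)·ln[(0.299+1.33·1.24)/(0.299+1.33·0.505)] = 0.2248·ln(1.948/0.9702) = 0.1567 mol/L.
Then C_P = (C_{A0}−C_A) − C_Q = 0.7353 − 0.1567 = 0.5786 mol/L.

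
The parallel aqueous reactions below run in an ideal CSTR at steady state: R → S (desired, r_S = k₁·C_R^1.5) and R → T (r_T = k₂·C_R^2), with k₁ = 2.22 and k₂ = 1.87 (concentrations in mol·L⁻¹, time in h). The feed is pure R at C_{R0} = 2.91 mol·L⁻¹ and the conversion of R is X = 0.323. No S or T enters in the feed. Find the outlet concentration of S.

0.431 mol·L⁻¹

Exit C_R = C_{R0}(1−X) = 2.91×0.677 = 1.970 mol·L⁻¹.
In a CSTR the entire volume is at exit conditions, so r_S = 2.22×1.970^1.5 = 6.139 and r_T = 1.87×1.970^2 = 7.258.
Fraction of consumed R going to S: r_S/(r_S+r_T) = 0.4582.
C_S = 0.4582·C_{R0}·X = 0.4582×2.91×0.323 = 0.431 mol·L⁻¹.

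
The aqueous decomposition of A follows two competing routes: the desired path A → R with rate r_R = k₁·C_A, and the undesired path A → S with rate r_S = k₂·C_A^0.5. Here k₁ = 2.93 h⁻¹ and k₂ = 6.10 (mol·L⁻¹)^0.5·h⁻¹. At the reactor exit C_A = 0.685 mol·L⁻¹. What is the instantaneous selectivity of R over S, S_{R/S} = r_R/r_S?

S_{R/S} = r_R/r_S = (k₁·C_A)/(k₂·C_A^0.5) = (k₁/k₂)·C_A^0.5.
= (2.93×0.6850) / (6.10×0.6850^0.5) = 2.007/5.049 = 0.398.
Since the desired path is higher order in A, keeping C_A high (PFR or concentrated feed) favours R.

0.398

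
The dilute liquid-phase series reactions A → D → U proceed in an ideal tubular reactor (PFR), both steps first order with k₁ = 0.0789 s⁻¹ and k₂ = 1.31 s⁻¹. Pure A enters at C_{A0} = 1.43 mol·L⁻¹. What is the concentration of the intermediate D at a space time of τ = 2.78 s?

0.0712 mol·L⁻¹

Solving the coupled first-order balances gives C_D(τ) = [k₁/(k₂−k₁)]·C_{A0}·(e^(−k₁τ) − e^(−k₂τ)).
e^(−k₁τ) = e^(−0.0789×2.78) = e^(−0.2193) = 0.8030; e^(−k₂τ) = e^(−3.642) = 0.02621.
C_D = 0.0789×1.43/(1.31−0.0789) × (0.8030−0.02621) = 0.09165×0.7768 = 0.07120 mol·L⁻¹.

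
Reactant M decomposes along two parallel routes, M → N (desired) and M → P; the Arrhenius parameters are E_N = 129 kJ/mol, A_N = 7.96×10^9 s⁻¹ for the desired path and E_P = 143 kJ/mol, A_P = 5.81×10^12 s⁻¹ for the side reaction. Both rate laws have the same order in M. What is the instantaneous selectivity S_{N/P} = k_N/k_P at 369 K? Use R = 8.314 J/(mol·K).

k_N/k_P = (A_N/A_P)·exp[−(E_N−E_P)/(RT)] = (A_N/A_P)·exp[(E_P−E_N)/(RT)].
(E_P−E_N)/(RT) = (143−129)×10³/(8.314×369) = 14000/3068 = 4.563.
k_N/k_P = (7.96×10^9/5.81×10^12)·exp(4.563) = 0.001370 × 95.91 = 0.131.
Since E_N < E_P, lowering the temperature improves selectivity toward N.

0.131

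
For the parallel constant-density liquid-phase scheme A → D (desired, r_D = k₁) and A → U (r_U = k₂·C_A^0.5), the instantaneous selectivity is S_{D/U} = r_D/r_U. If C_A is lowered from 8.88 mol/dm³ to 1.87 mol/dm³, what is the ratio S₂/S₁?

2.18

S_{D/U} = (k₁/k₂)·C_A^-0.5, so S₂/S₁ = (C_{A,2}/C_{A,1})^-0.5.
= (1.87/8.88)^(-0.5) = (0.2106)^(-0.5) = 2.18.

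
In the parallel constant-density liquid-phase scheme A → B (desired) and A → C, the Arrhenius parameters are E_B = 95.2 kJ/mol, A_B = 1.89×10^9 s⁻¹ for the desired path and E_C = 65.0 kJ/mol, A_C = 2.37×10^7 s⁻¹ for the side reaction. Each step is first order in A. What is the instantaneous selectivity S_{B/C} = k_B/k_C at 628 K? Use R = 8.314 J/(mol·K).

0.245

Since both paths have the same order in A, the concentration cancels and S_{B/C} = k_B/k_C = (A_B/A_C)·exp[(E_C−E_B)/(RT)].
(E_C−E_B)/(RT) = (65.0−95.2)×10³/(8.314×628) = -30200/5221 = -5.784.
k_B/k_C = (1.89×10^9/2.37×10^7)·exp(-5.784) = 79.75 × 0.003076 = 0.245.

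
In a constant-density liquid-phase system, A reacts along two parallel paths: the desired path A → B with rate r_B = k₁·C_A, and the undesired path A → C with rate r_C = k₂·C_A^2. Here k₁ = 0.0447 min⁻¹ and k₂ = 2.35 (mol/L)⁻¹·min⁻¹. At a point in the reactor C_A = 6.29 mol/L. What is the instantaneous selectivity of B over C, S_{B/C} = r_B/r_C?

S_{B/C} = r_B/r_C = (k₁·C_A)/(k₂·C_A^2) = (k₁/k₂)·C_A⁻¹.
= (0.0447×6.290) / (2.35×6.290^2) = 0.2812/92.98 = 0.00302.
The undesired path is higher order in A, so low C_A (CSTR or dilute feed) favours B.

0.00302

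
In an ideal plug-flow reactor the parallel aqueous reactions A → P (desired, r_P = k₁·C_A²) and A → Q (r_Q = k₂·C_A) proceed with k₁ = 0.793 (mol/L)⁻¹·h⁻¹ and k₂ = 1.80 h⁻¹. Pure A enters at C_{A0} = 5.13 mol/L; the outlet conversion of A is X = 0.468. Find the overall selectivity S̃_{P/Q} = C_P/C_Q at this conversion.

C_A = C_{A0}(1−X) = 2.729 mol/L.
Along a PFR/batch, dC_Q/dC_A = −r_Q/(r_P+r_Q) = −k₂/(k₂+k₁·C_A).
Integrating from C_{A0} to C_A: C_Q = (1.80/0.793)·ln[(1.80+0.793·5.13)/(1.80+0.793·2.73)] = 2.270·ln(5.868/3.964) = 0.8903 mol/L.
Then C_P = (C_{A0}−C_A) − C_Q = 2.401 − 0.8903 = 1.511 mol/L.
S̃_{P/Q} = C_P/C_Q = 1.511/0.8903 = 1.70.

1.70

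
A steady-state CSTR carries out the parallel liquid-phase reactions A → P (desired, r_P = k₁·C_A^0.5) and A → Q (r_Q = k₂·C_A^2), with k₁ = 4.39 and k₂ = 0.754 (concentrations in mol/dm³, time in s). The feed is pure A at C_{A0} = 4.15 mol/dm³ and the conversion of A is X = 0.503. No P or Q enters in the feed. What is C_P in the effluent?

Exit C_A = C_{A0}(1−X) = 4.15×0.497 = 2.063 mol/dm³.
In a CSTR the entire volume is at exit conditions, so r_P = 4.39×2.063^0.5 = 6.305 and r_Q = 0.754×2.063^2 = 3.208.
Fraction of consumed A going to P: r_P/(r_P+r_Q) = 0.6628.
C_P = 0.6628·C_{A0}·X = 0.6628×4.15×0.503 = 1.38 mol/dm³.

1.38 mol/dm³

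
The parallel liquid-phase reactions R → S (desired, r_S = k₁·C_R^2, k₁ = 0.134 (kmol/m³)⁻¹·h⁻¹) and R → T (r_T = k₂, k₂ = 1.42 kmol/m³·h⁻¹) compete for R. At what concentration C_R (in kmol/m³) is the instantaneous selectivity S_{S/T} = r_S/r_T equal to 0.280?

S_{S/T} = (k₁/k₂)·C_R^2 ⇒ C_R = (S·k₂/k₁)^(0.5).
= (0.280×1.42/0.134)^(0.5) = (2.967)^(0.5) = 1.72 kmol/m³.

1.72 kmol/m³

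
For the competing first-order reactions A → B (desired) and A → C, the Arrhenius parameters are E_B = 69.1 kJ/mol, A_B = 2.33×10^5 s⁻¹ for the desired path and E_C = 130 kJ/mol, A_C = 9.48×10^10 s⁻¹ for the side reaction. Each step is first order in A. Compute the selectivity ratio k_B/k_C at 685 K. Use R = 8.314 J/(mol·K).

Since both paths have the same order in A, the concentration cancels and S_{B/C} = k_B/k_C = (A_B/A_C)·exp[(E_C−E_B)/(RT)].
(E_C−E_B)/(RT) = (130−69.1)×10³/(8.314×685) = 60900/5695 = 10.69.
k_B/k_C = (2.33×10^5/9.48×10^10)·exp(10.69) = 2.458×10^-6 × 44065 = 0.108.

0.108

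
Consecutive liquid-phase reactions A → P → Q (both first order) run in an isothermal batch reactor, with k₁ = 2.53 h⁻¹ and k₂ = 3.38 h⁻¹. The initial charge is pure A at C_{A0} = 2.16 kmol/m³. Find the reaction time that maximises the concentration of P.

0.341 h

For first-order series the maximum of C_P occurs at t_opt = ln(k₂/k₁)/(k₂−k₁).
= ln(3.38/2.53)/(3.38−2.53) = ln(1.336)/0.8500 = 0.2897/0.8500 = 0.341 h.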